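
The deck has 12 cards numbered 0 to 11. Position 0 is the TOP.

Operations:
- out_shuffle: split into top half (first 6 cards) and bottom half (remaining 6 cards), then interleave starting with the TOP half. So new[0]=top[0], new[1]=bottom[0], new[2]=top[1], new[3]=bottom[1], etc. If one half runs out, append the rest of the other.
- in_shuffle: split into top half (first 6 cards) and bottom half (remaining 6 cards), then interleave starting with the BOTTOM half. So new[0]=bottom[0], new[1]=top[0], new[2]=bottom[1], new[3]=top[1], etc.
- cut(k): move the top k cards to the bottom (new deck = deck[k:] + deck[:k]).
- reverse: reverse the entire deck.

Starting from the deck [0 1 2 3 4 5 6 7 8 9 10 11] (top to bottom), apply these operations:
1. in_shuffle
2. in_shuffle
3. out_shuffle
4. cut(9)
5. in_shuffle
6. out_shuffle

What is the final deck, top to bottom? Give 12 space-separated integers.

After op 1 (in_shuffle): [6 0 7 1 8 2 9 3 10 4 11 5]
After op 2 (in_shuffle): [9 6 3 0 10 7 4 1 11 8 5 2]
After op 3 (out_shuffle): [9 4 6 1 3 11 0 8 10 5 7 2]
After op 4 (cut(9)): [5 7 2 9 4 6 1 3 11 0 8 10]
After op 5 (in_shuffle): [1 5 3 7 11 2 0 9 8 4 10 6]
After op 6 (out_shuffle): [1 0 5 9 3 8 7 4 11 10 2 6]

Answer: 1 0 5 9 3 8 7 4 11 10 2 6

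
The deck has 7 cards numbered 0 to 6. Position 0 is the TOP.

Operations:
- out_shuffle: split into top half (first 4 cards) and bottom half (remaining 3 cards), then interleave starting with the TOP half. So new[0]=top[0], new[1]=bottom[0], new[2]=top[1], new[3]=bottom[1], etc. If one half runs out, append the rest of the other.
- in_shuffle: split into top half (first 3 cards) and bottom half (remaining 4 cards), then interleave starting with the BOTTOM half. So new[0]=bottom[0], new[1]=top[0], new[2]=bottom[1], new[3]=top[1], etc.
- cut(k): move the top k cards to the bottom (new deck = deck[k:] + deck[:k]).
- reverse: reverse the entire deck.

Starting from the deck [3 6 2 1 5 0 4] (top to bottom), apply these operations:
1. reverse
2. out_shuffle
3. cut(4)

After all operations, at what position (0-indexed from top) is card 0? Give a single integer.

After op 1 (reverse): [4 0 5 1 2 6 3]
After op 2 (out_shuffle): [4 2 0 6 5 3 1]
After op 3 (cut(4)): [5 3 1 4 2 0 6]
Card 0 is at position 5.

Answer: 5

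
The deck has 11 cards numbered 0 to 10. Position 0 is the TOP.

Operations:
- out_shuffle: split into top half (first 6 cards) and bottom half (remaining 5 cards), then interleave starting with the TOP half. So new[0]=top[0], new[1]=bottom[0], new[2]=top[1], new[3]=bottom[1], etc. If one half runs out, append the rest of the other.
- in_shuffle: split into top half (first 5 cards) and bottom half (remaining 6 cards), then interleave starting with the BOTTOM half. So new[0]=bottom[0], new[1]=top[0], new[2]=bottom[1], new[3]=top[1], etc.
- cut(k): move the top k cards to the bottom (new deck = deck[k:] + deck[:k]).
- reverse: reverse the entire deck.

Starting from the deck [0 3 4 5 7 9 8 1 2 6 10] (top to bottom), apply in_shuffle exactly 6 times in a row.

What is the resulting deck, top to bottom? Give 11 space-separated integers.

After op 1 (in_shuffle): [9 0 8 3 1 4 2 5 6 7 10]
After op 2 (in_shuffle): [4 9 2 0 5 8 6 3 7 1 10]
After op 3 (in_shuffle): [8 4 6 9 3 2 7 0 1 5 10]
After op 4 (in_shuffle): [2 8 7 4 0 6 1 9 5 3 10]
After op 5 (in_shuffle): [6 2 1 8 9 7 5 4 3 0 10]
After op 6 (in_shuffle): [7 6 5 2 4 1 3 8 0 9 10]

Answer: 7 6 5 2 4 1 3 8 0 9 10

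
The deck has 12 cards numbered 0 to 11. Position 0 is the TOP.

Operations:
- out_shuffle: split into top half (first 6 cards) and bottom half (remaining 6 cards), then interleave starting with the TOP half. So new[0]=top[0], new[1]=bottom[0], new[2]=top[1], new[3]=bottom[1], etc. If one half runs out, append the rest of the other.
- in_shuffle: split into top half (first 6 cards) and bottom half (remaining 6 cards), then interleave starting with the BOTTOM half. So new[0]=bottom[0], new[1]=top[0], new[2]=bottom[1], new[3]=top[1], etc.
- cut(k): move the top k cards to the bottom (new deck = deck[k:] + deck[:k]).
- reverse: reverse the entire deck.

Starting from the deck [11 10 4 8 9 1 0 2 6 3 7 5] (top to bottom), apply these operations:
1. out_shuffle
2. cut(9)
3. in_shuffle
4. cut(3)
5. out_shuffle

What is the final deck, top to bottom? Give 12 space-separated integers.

Answer: 1 0 6 9 5 10 8 2 11 7 3 4

Derivation:
After op 1 (out_shuffle): [11 0 10 2 4 6 8 3 9 7 1 5]
After op 2 (cut(9)): [7 1 5 11 0 10 2 4 6 8 3 9]
After op 3 (in_shuffle): [2 7 4 1 6 5 8 11 3 0 9 10]
After op 4 (cut(3)): [1 6 5 8 11 3 0 9 10 2 7 4]
After op 5 (out_shuffle): [1 0 6 9 5 10 8 2 11 7 3 4]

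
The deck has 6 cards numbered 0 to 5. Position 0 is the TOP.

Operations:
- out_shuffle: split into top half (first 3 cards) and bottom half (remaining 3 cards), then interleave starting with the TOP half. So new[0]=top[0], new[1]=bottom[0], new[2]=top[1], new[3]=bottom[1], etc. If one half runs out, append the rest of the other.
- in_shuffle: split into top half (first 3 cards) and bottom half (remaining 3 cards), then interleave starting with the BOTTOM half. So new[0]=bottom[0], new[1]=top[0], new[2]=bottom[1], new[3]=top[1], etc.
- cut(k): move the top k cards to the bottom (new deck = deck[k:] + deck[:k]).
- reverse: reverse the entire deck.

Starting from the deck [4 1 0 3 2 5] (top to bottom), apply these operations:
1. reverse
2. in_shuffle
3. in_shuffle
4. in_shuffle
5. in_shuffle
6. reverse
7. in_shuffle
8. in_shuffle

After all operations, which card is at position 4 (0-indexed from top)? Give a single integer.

Answer: 2

Derivation:
After op 1 (reverse): [5 2 3 0 1 4]
After op 2 (in_shuffle): [0 5 1 2 4 3]
After op 3 (in_shuffle): [2 0 4 5 3 1]
After op 4 (in_shuffle): [5 2 3 0 1 4]
After op 5 (in_shuffle): [0 5 1 2 4 3]
After op 6 (reverse): [3 4 2 1 5 0]
After op 7 (in_shuffle): [1 3 5 4 0 2]
After op 8 (in_shuffle): [4 1 0 3 2 5]
Position 4: card 2.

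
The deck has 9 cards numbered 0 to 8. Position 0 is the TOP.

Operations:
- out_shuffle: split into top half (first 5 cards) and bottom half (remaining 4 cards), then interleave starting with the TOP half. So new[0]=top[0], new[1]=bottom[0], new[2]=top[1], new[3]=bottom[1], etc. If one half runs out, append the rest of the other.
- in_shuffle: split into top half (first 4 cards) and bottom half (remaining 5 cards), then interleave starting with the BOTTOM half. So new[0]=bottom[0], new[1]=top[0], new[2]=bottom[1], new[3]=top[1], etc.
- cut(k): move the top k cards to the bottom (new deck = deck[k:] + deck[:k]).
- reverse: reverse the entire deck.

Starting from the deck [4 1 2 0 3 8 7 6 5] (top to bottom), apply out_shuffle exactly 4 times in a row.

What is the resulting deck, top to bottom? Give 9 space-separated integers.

After op 1 (out_shuffle): [4 8 1 7 2 6 0 5 3]
After op 2 (out_shuffle): [4 6 8 0 1 5 7 3 2]
After op 3 (out_shuffle): [4 5 6 7 8 3 0 2 1]
After op 4 (out_shuffle): [4 3 5 0 6 2 7 1 8]

Answer: 4 3 5 0 6 2 7 1 8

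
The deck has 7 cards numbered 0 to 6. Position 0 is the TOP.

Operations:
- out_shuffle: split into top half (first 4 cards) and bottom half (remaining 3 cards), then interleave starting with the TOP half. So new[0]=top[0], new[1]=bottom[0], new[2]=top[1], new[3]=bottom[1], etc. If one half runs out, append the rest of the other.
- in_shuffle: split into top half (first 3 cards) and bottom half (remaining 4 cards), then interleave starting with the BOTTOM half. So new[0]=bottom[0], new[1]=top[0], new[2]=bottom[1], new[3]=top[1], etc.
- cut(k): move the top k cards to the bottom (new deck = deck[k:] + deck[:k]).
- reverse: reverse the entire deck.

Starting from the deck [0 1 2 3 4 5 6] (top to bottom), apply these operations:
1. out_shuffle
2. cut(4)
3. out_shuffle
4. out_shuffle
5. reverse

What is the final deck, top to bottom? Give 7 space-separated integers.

After op 1 (out_shuffle): [0 4 1 5 2 6 3]
After op 2 (cut(4)): [2 6 3 0 4 1 5]
After op 3 (out_shuffle): [2 4 6 1 3 5 0]
After op 4 (out_shuffle): [2 3 4 5 6 0 1]
After op 5 (reverse): [1 0 6 5 4 3 2]

Answer: 1 0 6 5 4 3 2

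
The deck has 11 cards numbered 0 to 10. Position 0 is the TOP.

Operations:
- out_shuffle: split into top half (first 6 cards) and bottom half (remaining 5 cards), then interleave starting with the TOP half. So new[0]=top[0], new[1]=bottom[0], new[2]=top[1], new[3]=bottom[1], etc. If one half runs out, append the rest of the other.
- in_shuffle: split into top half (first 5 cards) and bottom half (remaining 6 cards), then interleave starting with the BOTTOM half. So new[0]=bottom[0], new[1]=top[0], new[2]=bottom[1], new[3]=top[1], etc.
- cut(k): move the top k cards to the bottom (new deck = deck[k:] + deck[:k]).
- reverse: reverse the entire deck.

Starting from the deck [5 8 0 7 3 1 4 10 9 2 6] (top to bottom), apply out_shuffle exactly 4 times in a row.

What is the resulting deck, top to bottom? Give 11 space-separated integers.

Answer: 5 2 10 1 7 8 6 9 4 3 0

Derivation:
After op 1 (out_shuffle): [5 4 8 10 0 9 7 2 3 6 1]
After op 2 (out_shuffle): [5 7 4 2 8 3 10 6 0 1 9]
After op 3 (out_shuffle): [5 10 7 6 4 0 2 1 8 9 3]
After op 4 (out_shuffle): [5 2 10 1 7 8 6 9 4 3 0]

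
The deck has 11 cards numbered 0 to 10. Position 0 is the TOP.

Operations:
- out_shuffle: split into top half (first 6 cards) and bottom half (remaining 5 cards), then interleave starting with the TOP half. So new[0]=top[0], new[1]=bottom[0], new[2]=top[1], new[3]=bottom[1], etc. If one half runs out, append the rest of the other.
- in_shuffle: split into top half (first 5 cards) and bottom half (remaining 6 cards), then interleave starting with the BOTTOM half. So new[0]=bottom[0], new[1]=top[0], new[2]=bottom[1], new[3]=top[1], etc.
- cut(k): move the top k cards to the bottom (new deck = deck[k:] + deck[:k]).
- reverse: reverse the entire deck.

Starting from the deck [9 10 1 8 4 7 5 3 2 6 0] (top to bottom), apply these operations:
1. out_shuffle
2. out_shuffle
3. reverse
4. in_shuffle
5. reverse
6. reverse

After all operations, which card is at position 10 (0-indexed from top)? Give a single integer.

After op 1 (out_shuffle): [9 5 10 3 1 2 8 6 4 0 7]
After op 2 (out_shuffle): [9 8 5 6 10 4 3 0 1 7 2]
After op 3 (reverse): [2 7 1 0 3 4 10 6 5 8 9]
After op 4 (in_shuffle): [4 2 10 7 6 1 5 0 8 3 9]
After op 5 (reverse): [9 3 8 0 5 1 6 7 10 2 4]
After op 6 (reverse): [4 2 10 7 6 1 5 0 8 3 9]
Position 10: card 9.

Answer: 9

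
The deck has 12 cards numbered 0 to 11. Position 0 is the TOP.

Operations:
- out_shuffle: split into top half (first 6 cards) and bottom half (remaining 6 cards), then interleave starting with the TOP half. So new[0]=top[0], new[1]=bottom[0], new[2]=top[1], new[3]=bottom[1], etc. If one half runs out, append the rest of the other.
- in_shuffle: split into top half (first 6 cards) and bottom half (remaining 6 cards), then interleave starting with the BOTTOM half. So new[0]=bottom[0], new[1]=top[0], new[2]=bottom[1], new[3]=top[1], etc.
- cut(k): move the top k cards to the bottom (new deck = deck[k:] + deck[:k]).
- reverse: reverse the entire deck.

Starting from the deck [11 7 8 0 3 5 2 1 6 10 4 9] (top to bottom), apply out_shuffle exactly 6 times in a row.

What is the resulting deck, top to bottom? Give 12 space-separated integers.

After op 1 (out_shuffle): [11 2 7 1 8 6 0 10 3 4 5 9]
After op 2 (out_shuffle): [11 0 2 10 7 3 1 4 8 5 6 9]
After op 3 (out_shuffle): [11 1 0 4 2 8 10 5 7 6 3 9]
After op 4 (out_shuffle): [11 10 1 5 0 7 4 6 2 3 8 9]
After op 5 (out_shuffle): [11 4 10 6 1 2 5 3 0 8 7 9]
After op 6 (out_shuffle): [11 5 4 3 10 0 6 8 1 7 2 9]

Answer: 11 5 4 3 10 0 6 8 1 7 2 9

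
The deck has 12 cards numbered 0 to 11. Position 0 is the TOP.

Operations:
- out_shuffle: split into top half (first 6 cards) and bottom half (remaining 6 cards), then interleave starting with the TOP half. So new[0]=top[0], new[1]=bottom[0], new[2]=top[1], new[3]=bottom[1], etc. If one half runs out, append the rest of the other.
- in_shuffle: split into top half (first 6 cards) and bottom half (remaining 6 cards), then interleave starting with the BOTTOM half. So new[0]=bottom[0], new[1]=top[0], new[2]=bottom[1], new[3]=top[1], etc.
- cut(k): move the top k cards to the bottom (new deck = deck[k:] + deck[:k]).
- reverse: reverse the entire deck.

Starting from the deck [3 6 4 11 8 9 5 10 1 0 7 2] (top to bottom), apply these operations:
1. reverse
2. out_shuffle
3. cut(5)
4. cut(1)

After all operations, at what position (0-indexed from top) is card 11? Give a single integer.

Answer: 11

Derivation:
After op 1 (reverse): [2 7 0 1 10 5 9 8 11 4 6 3]
After op 2 (out_shuffle): [2 9 7 8 0 11 1 4 10 6 5 3]
After op 3 (cut(5)): [11 1 4 10 6 5 3 2 9 7 8 0]
After op 4 (cut(1)): [1 4 10 6 5 3 2 9 7 8 0 11]
Card 11 is at position 11.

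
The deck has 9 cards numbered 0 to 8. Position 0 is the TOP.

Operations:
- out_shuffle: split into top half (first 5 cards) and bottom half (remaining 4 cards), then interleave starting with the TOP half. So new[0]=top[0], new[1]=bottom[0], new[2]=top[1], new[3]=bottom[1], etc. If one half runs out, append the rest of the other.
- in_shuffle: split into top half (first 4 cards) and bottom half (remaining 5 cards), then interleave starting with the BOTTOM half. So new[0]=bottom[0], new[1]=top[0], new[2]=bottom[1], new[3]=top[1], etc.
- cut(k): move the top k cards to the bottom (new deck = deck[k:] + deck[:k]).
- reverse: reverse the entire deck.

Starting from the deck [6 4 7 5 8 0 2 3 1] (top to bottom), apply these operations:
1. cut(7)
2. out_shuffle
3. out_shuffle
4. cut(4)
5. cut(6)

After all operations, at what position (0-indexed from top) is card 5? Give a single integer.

After op 1 (cut(7)): [3 1 6 4 7 5 8 0 2]
After op 2 (out_shuffle): [3 5 1 8 6 0 4 2 7]
After op 3 (out_shuffle): [3 0 5 4 1 2 8 7 6]
After op 4 (cut(4)): [1 2 8 7 6 3 0 5 4]
After op 5 (cut(6)): [0 5 4 1 2 8 7 6 3]
Card 5 is at position 1.

Answer: 1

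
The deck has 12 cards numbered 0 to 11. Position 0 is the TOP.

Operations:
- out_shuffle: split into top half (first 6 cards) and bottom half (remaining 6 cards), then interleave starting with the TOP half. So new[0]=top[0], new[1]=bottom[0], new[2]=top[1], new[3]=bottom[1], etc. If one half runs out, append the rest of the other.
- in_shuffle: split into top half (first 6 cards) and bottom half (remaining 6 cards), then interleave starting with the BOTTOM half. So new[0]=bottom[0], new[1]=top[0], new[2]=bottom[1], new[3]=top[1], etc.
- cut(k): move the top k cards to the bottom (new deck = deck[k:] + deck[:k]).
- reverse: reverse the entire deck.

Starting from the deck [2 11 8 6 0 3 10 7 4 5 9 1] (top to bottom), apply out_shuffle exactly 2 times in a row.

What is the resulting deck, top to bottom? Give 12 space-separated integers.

Answer: 2 6 10 5 11 0 7 9 8 3 4 1

Derivation:
After op 1 (out_shuffle): [2 10 11 7 8 4 6 5 0 9 3 1]
After op 2 (out_shuffle): [2 6 10 5 11 0 7 9 8 3 4 1]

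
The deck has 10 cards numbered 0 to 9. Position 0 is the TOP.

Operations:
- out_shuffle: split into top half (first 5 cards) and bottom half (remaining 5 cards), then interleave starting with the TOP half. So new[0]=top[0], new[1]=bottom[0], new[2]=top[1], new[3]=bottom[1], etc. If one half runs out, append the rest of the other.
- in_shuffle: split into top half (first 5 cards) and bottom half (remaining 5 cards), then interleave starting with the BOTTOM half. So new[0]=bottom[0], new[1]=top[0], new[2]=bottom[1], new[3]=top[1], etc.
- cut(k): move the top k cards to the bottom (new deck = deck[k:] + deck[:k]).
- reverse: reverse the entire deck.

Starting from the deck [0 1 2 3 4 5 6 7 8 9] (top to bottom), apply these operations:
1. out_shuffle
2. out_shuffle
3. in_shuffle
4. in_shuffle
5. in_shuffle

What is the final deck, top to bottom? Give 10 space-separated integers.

Answer: 6 5 9 8 7 2 1 0 4 3

Derivation:
After op 1 (out_shuffle): [0 5 1 6 2 7 3 8 4 9]
After op 2 (out_shuffle): [0 7 5 3 1 8 6 4 2 9]
After op 3 (in_shuffle): [8 0 6 7 4 5 2 3 9 1]
After op 4 (in_shuffle): [5 8 2 0 3 6 9 7 1 4]
After op 5 (in_shuffle): [6 5 9 8 7 2 1 0 4 3]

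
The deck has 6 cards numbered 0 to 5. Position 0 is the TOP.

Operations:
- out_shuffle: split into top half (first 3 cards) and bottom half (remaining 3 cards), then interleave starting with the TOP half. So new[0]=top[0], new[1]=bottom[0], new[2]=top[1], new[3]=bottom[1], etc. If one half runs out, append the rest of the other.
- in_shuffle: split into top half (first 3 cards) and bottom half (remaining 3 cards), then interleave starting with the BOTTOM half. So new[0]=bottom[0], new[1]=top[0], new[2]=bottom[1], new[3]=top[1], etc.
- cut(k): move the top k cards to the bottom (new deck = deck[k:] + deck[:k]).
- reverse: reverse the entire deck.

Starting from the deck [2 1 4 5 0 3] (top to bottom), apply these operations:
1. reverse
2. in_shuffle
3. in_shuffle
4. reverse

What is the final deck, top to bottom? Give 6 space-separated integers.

After op 1 (reverse): [3 0 5 4 1 2]
After op 2 (in_shuffle): [4 3 1 0 2 5]
After op 3 (in_shuffle): [0 4 2 3 5 1]
After op 4 (reverse): [1 5 3 2 4 0]

Answer: 1 5 3 2 4 0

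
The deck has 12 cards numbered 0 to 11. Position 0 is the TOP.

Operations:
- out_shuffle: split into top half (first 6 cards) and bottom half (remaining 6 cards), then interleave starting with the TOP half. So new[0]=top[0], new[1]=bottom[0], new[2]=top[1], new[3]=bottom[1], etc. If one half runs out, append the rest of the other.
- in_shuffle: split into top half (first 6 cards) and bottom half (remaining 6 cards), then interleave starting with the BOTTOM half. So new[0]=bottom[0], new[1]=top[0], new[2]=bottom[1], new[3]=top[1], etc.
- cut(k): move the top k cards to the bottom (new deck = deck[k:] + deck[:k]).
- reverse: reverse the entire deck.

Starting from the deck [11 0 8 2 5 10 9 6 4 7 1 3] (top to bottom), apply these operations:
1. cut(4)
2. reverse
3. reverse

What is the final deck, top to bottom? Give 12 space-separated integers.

Answer: 5 10 9 6 4 7 1 3 11 0 8 2

Derivation:
After op 1 (cut(4)): [5 10 9 6 4 7 1 3 11 0 8 2]
After op 2 (reverse): [2 8 0 11 3 1 7 4 6 9 10 5]
After op 3 (reverse): [5 10 9 6 4 7 1 3 11 0 8 2]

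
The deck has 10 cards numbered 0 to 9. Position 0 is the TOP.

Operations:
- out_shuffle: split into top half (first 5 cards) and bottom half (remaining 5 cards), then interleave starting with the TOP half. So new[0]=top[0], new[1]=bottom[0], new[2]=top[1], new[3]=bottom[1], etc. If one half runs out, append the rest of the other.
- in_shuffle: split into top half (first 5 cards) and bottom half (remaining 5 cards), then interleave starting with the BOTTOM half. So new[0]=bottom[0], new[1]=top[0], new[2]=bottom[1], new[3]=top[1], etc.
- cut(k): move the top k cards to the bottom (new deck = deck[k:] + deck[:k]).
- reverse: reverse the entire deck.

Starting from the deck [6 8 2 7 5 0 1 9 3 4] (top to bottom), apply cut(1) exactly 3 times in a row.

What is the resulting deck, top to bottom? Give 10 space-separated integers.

Answer: 7 5 0 1 9 3 4 6 8 2

Derivation:
After op 1 (cut(1)): [8 2 7 5 0 1 9 3 4 6]
After op 2 (cut(1)): [2 7 5 0 1 9 3 4 6 8]
After op 3 (cut(1)): [7 5 0 1 9 3 4 6 8 2]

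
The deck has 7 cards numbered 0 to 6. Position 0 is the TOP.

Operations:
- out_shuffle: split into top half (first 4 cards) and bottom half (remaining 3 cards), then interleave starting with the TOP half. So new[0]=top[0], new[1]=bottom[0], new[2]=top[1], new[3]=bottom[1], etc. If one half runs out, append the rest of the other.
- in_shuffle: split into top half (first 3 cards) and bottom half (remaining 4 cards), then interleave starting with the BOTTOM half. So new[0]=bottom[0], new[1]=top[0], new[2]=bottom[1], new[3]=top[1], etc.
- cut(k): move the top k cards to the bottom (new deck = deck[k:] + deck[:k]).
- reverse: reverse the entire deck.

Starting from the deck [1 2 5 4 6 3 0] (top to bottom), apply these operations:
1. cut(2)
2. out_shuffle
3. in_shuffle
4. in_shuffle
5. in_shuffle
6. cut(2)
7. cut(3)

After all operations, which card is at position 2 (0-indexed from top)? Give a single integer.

Answer: 5

Derivation:
After op 1 (cut(2)): [5 4 6 3 0 1 2]
After op 2 (out_shuffle): [5 0 4 1 6 2 3]
After op 3 (in_shuffle): [1 5 6 0 2 4 3]
After op 4 (in_shuffle): [0 1 2 5 4 6 3]
After op 5 (in_shuffle): [5 0 4 1 6 2 3]
After op 6 (cut(2)): [4 1 6 2 3 5 0]
After op 7 (cut(3)): [2 3 5 0 4 1 6]
Position 2: card 5.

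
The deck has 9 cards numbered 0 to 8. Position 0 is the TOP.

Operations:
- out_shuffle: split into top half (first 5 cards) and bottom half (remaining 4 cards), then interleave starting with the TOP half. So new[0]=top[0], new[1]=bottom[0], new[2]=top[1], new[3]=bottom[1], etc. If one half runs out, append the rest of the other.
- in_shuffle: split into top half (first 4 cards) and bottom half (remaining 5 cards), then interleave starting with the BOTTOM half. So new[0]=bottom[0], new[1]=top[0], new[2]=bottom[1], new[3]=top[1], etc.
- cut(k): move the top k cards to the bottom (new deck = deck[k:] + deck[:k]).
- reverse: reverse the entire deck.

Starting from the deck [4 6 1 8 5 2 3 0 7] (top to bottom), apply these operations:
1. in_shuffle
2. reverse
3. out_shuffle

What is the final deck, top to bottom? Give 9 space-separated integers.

Answer: 7 6 8 2 0 4 1 5 3

Derivation:
After op 1 (in_shuffle): [5 4 2 6 3 1 0 8 7]
After op 2 (reverse): [7 8 0 1 3 6 2 4 5]
After op 3 (out_shuffle): [7 6 8 2 0 4 1 5 3]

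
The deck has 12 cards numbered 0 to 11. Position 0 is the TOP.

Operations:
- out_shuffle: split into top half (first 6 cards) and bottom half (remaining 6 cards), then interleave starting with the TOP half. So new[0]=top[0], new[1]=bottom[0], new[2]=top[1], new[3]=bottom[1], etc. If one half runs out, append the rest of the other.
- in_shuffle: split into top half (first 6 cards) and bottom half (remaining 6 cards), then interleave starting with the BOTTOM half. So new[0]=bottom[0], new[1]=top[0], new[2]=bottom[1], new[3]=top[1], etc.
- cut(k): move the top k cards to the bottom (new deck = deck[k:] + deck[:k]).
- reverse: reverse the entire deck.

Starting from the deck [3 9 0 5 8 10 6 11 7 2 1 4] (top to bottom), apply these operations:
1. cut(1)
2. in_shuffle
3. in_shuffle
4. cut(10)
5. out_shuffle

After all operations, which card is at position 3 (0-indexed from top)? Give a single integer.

Answer: 7

Derivation:
After op 1 (cut(1)): [9 0 5 8 10 6 11 7 2 1 4 3]
After op 2 (in_shuffle): [11 9 7 0 2 5 1 8 4 10 3 6]
After op 3 (in_shuffle): [1 11 8 9 4 7 10 0 3 2 6 5]
After op 4 (cut(10)): [6 5 1 11 8 9 4 7 10 0 3 2]
After op 5 (out_shuffle): [6 4 5 7 1 10 11 0 8 3 9 2]
Position 3: card 7.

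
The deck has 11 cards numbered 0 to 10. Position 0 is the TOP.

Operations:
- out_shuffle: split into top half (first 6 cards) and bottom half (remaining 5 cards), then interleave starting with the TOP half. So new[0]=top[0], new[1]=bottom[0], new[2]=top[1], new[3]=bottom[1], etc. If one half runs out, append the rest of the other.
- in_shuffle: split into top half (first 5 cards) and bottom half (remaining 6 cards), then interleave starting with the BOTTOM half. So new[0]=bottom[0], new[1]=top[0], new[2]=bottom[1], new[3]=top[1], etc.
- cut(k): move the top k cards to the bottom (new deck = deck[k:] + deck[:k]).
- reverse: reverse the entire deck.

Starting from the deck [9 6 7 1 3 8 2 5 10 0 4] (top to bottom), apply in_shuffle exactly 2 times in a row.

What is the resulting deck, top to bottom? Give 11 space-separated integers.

After op 1 (in_shuffle): [8 9 2 6 5 7 10 1 0 3 4]
After op 2 (in_shuffle): [7 8 10 9 1 2 0 6 3 5 4]

Answer: 7 8 10 9 1 2 0 6 3 5 4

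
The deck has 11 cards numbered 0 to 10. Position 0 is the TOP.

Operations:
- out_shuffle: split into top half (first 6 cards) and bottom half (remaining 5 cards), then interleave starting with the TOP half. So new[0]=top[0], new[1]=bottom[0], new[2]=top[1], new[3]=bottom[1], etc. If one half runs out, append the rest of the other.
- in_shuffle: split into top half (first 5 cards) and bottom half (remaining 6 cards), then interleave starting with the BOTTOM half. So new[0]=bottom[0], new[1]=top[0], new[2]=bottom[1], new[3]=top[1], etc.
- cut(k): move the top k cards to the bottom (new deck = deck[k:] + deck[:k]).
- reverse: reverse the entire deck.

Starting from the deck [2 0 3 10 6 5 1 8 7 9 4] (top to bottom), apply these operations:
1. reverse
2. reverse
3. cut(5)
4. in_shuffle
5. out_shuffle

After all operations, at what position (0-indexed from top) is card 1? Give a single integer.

After op 1 (reverse): [4 9 7 8 1 5 6 10 3 0 2]
After op 2 (reverse): [2 0 3 10 6 5 1 8 7 9 4]
After op 3 (cut(5)): [5 1 8 7 9 4 2 0 3 10 6]
After op 4 (in_shuffle): [4 5 2 1 0 8 3 7 10 9 6]
After op 5 (out_shuffle): [4 3 5 7 2 10 1 9 0 6 8]
Card 1 is at position 6.

Answer: 6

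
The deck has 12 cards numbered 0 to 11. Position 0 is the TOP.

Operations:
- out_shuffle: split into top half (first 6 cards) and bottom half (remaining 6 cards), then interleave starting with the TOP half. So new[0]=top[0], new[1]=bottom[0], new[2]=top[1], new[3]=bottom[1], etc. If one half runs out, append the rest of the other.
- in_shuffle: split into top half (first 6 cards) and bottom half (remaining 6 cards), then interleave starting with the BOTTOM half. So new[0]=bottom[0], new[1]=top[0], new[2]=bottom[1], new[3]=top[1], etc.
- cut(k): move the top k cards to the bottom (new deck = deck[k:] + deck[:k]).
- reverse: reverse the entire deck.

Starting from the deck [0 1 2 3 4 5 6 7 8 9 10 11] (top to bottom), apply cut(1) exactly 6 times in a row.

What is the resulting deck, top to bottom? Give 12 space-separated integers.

After op 1 (cut(1)): [1 2 3 4 5 6 7 8 9 10 11 0]
After op 2 (cut(1)): [2 3 4 5 6 7 8 9 10 11 0 1]
After op 3 (cut(1)): [3 4 5 6 7 8 9 10 11 0 1 2]
After op 4 (cut(1)): [4 5 6 7 8 9 10 11 0 1 2 3]
After op 5 (cut(1)): [5 6 7 8 9 10 11 0 1 2 3 4]
After op 6 (cut(1)): [6 7 8 9 10 11 0 1 2 3 4 5]

Answer: 6 7 8 9 10 11 0 1 2 3 4 5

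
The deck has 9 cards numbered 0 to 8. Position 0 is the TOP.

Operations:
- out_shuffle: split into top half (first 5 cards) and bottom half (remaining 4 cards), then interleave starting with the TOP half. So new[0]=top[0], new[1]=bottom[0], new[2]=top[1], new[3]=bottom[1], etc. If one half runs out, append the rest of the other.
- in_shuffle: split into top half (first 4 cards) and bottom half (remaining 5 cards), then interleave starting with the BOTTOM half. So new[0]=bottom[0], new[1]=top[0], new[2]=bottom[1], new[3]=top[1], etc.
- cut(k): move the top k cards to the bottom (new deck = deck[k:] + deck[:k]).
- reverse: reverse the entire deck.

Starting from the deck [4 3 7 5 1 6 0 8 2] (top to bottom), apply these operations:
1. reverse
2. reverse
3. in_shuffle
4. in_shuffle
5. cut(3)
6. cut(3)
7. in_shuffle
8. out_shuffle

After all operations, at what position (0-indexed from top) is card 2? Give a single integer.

Answer: 1

Derivation:
After op 1 (reverse): [2 8 0 6 1 5 7 3 4]
After op 2 (reverse): [4 3 7 5 1 6 0 8 2]
After op 3 (in_shuffle): [1 4 6 3 0 7 8 5 2]
After op 4 (in_shuffle): [0 1 7 4 8 6 5 3 2]
After op 5 (cut(3)): [4 8 6 5 3 2 0 1 7]
After op 6 (cut(3)): [5 3 2 0 1 7 4 8 6]
After op 7 (in_shuffle): [1 5 7 3 4 2 8 0 6]
After op 8 (out_shuffle): [1 2 5 8 7 0 3 6 4]
Card 2 is at position 1.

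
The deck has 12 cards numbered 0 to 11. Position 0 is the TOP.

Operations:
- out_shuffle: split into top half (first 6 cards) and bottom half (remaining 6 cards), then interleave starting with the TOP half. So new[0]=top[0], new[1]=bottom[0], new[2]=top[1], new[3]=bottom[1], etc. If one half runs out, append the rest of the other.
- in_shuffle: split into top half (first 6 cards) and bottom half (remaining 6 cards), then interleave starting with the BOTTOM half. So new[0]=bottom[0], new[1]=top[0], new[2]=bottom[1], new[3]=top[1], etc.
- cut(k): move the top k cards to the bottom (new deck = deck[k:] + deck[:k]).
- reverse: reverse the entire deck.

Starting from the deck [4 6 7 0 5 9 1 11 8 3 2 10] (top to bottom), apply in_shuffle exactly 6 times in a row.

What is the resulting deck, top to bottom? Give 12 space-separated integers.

After op 1 (in_shuffle): [1 4 11 6 8 7 3 0 2 5 10 9]
After op 2 (in_shuffle): [3 1 0 4 2 11 5 6 10 8 9 7]
After op 3 (in_shuffle): [5 3 6 1 10 0 8 4 9 2 7 11]
After op 4 (in_shuffle): [8 5 4 3 9 6 2 1 7 10 11 0]
After op 5 (in_shuffle): [2 8 1 5 7 4 10 3 11 9 0 6]
After op 6 (in_shuffle): [10 2 3 8 11 1 9 5 0 7 6 4]

Answer: 10 2 3 8 11 1 9 5 0 7 6 4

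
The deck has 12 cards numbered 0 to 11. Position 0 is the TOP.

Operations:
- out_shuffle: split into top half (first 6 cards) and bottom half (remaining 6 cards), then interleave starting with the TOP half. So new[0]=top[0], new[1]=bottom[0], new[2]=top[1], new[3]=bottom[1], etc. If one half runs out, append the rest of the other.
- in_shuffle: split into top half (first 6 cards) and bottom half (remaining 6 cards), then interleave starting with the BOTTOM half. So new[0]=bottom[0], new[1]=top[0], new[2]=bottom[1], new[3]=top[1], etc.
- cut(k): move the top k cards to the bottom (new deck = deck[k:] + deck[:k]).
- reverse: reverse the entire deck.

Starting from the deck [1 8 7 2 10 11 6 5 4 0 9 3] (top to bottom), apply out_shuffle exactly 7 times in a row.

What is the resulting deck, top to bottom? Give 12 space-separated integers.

Answer: 1 4 11 7 9 5 10 8 0 6 2 3

Derivation:
After op 1 (out_shuffle): [1 6 8 5 7 4 2 0 10 9 11 3]
After op 2 (out_shuffle): [1 2 6 0 8 10 5 9 7 11 4 3]
After op 3 (out_shuffle): [1 5 2 9 6 7 0 11 8 4 10 3]
After op 4 (out_shuffle): [1 0 5 11 2 8 9 4 6 10 7 3]
After op 5 (out_shuffle): [1 9 0 4 5 6 11 10 2 7 8 3]
After op 6 (out_shuffle): [1 11 9 10 0 2 4 7 5 8 6 3]
After op 7 (out_shuffle): [1 4 11 7 9 5 10 8 0 6 2 3]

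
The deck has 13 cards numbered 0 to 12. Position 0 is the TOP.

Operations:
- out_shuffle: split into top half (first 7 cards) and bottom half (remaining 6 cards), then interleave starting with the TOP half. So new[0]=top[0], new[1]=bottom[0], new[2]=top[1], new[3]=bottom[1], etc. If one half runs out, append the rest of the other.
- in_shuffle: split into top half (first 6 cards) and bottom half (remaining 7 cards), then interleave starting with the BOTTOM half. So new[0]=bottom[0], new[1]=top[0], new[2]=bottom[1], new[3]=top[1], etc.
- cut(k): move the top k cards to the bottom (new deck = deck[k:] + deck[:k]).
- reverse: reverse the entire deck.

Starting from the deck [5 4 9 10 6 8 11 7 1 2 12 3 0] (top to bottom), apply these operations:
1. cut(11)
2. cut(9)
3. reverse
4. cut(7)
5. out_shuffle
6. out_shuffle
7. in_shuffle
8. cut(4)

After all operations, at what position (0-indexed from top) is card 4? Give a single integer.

Answer: 7

Derivation:
After op 1 (cut(11)): [3 0 5 4 9 10 6 8 11 7 1 2 12]
After op 2 (cut(9)): [7 1 2 12 3 0 5 4 9 10 6 8 11]
After op 3 (reverse): [11 8 6 10 9 4 5 0 3 12 2 1 7]
After op 4 (cut(7)): [0 3 12 2 1 7 11 8 6 10 9 4 5]
After op 5 (out_shuffle): [0 8 3 6 12 10 2 9 1 4 7 5 11]
After op 6 (out_shuffle): [0 9 8 1 3 4 6 7 12 5 10 11 2]
After op 7 (in_shuffle): [6 0 7 9 12 8 5 1 10 3 11 4 2]
After op 8 (cut(4)): [12 8 5 1 10 3 11 4 2 6 0 7 9]
Card 4 is at position 7.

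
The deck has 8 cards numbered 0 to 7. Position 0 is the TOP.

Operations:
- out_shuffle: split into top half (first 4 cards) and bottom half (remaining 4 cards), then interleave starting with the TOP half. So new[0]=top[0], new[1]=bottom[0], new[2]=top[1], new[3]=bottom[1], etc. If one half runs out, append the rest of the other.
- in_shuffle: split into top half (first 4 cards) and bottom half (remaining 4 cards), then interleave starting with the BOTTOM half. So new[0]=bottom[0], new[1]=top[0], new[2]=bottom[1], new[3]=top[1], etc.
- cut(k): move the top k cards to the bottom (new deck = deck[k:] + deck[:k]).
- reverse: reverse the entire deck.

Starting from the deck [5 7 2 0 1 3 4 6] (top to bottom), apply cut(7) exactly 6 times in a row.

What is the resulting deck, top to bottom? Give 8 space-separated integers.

Answer: 2 0 1 3 4 6 5 7

Derivation:
After op 1 (cut(7)): [6 5 7 2 0 1 3 4]
After op 2 (cut(7)): [4 6 5 7 2 0 1 3]
After op 3 (cut(7)): [3 4 6 5 7 2 0 1]
After op 4 (cut(7)): [1 3 4 6 5 7 2 0]
After op 5 (cut(7)): [0 1 3 4 6 5 7 2]
After op 6 (cut(7)): [2 0 1 3 4 6 5 7]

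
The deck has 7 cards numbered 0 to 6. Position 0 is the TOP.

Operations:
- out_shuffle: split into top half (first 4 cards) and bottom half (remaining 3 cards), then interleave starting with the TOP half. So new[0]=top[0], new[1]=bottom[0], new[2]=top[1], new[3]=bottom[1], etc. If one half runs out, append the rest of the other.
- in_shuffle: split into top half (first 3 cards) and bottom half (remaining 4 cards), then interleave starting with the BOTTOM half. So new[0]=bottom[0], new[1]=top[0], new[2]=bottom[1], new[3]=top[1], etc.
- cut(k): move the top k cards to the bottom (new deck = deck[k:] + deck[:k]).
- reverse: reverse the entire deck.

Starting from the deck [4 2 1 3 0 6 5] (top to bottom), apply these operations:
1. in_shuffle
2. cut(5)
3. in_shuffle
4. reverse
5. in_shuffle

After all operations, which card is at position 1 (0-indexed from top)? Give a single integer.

Answer: 6

Derivation:
After op 1 (in_shuffle): [3 4 0 2 6 1 5]
After op 2 (cut(5)): [1 5 3 4 0 2 6]
After op 3 (in_shuffle): [4 1 0 5 2 3 6]
After op 4 (reverse): [6 3 2 5 0 1 4]
After op 5 (in_shuffle): [5 6 0 3 1 2 4]
Position 1: card 6.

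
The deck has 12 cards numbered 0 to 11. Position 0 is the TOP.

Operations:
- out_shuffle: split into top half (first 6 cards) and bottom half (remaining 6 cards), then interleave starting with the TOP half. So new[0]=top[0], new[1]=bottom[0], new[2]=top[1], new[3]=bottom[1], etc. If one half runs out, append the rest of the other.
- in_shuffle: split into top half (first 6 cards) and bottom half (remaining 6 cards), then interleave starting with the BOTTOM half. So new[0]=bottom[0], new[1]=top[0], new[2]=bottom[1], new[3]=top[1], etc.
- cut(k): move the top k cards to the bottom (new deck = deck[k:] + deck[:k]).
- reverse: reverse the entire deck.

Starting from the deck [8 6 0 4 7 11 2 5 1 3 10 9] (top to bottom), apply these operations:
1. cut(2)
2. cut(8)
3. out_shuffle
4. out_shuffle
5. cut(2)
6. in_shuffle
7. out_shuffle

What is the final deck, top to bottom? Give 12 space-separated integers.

After op 1 (cut(2)): [0 4 7 11 2 5 1 3 10 9 8 6]
After op 2 (cut(8)): [10 9 8 6 0 4 7 11 2 5 1 3]
After op 3 (out_shuffle): [10 7 9 11 8 2 6 5 0 1 4 3]
After op 4 (out_shuffle): [10 6 7 5 9 0 11 1 8 4 2 3]
After op 5 (cut(2)): [7 5 9 0 11 1 8 4 2 3 10 6]
After op 6 (in_shuffle): [8 7 4 5 2 9 3 0 10 11 6 1]
After op 7 (out_shuffle): [8 3 7 0 4 10 5 11 2 6 9 1]

Answer: 8 3 7 0 4 10 5 11 2 6 9 1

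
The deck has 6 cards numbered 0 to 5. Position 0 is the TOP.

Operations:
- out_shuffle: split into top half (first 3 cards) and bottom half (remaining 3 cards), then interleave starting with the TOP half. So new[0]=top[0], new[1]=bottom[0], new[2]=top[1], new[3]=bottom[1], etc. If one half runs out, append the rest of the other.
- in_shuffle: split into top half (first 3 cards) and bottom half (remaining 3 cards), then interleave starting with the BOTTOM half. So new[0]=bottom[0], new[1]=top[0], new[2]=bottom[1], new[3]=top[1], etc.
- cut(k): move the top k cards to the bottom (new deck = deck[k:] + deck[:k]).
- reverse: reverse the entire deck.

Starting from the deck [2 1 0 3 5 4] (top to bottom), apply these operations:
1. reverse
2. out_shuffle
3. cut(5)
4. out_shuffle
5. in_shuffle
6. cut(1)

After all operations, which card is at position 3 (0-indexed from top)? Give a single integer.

Answer: 3

Derivation:
After op 1 (reverse): [4 5 3 0 1 2]
After op 2 (out_shuffle): [4 0 5 1 3 2]
After op 3 (cut(5)): [2 4 0 5 1 3]
After op 4 (out_shuffle): [2 5 4 1 0 3]
After op 5 (in_shuffle): [1 2 0 5 3 4]
After op 6 (cut(1)): [2 0 5 3 4 1]
Position 3: card 3.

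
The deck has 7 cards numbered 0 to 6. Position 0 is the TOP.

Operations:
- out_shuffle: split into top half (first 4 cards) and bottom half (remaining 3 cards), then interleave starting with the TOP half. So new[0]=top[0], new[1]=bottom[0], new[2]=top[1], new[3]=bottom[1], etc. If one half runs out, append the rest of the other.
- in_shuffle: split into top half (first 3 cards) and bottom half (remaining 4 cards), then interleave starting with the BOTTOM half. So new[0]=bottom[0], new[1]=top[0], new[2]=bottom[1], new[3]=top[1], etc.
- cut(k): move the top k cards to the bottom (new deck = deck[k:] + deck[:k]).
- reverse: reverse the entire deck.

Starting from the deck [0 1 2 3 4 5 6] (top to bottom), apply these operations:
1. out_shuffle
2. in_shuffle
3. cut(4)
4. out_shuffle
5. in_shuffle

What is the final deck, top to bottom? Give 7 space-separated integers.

Answer: 2 6 3 0 4 1 5

Derivation:
After op 1 (out_shuffle): [0 4 1 5 2 6 3]
After op 2 (in_shuffle): [5 0 2 4 6 1 3]
After op 3 (cut(4)): [6 1 3 5 0 2 4]
After op 4 (out_shuffle): [6 0 1 2 3 4 5]
After op 5 (in_shuffle): [2 6 3 0 4 1 5]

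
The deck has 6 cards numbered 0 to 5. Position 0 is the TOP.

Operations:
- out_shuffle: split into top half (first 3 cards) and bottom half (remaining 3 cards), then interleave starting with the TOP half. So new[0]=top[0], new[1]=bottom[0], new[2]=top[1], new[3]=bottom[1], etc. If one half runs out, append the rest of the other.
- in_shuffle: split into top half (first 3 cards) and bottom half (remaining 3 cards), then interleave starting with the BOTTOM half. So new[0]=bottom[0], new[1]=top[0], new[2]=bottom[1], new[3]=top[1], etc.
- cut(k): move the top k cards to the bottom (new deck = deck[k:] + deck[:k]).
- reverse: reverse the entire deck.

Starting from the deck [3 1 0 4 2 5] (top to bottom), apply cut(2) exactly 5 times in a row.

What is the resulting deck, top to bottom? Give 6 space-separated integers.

Answer: 2 5 3 1 0 4

Derivation:
After op 1 (cut(2)): [0 4 2 5 3 1]
After op 2 (cut(2)): [2 5 3 1 0 4]
After op 3 (cut(2)): [3 1 0 4 2 5]
After op 4 (cut(2)): [0 4 2 5 3 1]
After op 5 (cut(2)): [2 5 3 1 0 4]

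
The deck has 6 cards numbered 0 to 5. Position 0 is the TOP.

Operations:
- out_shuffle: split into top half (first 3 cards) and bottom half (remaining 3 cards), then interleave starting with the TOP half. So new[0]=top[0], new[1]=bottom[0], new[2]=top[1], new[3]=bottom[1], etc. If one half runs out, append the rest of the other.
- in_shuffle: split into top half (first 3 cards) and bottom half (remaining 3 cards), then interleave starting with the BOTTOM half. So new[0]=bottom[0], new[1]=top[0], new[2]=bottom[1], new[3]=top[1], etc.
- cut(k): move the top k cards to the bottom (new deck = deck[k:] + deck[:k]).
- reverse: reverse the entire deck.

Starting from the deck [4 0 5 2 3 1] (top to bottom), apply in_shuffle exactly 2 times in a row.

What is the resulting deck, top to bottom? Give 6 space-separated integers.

After op 1 (in_shuffle): [2 4 3 0 1 5]
After op 2 (in_shuffle): [0 2 1 4 5 3]

Answer: 0 2 1 4 5 3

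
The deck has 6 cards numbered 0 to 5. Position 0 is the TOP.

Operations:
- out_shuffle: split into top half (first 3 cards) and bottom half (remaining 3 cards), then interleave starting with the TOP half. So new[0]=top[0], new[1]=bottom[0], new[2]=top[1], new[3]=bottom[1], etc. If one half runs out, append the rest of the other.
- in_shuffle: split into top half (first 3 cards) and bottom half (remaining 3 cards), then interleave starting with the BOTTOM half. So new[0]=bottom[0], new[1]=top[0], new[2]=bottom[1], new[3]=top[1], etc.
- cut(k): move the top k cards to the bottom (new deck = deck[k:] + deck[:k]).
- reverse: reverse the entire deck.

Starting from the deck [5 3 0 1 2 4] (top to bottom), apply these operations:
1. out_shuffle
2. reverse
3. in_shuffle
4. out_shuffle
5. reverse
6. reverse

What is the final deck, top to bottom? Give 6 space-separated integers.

Answer: 3 0 4 5 1 2

Derivation:
After op 1 (out_shuffle): [5 1 3 2 0 4]
After op 2 (reverse): [4 0 2 3 1 5]
After op 3 (in_shuffle): [3 4 1 0 5 2]
After op 4 (out_shuffle): [3 0 4 5 1 2]
After op 5 (reverse): [2 1 5 4 0 3]
After op 6 (reverse): [3 0 4 5 1 2]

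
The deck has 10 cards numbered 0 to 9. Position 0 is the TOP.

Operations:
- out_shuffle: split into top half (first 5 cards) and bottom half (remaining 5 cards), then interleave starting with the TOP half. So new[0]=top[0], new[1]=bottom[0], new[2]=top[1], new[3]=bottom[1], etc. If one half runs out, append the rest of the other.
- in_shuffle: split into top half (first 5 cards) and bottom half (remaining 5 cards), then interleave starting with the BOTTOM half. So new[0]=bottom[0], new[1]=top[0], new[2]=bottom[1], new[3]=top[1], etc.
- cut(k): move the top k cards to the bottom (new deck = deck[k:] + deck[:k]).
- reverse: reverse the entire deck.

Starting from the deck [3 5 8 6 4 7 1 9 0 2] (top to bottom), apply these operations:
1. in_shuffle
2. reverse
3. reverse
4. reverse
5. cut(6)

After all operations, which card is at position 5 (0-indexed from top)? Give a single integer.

After op 1 (in_shuffle): [7 3 1 5 9 8 0 6 2 4]
After op 2 (reverse): [4 2 6 0 8 9 5 1 3 7]
After op 3 (reverse): [7 3 1 5 9 8 0 6 2 4]
After op 4 (reverse): [4 2 6 0 8 9 5 1 3 7]
After op 5 (cut(6)): [5 1 3 7 4 2 6 0 8 9]
Position 5: card 2.

Answer: 2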